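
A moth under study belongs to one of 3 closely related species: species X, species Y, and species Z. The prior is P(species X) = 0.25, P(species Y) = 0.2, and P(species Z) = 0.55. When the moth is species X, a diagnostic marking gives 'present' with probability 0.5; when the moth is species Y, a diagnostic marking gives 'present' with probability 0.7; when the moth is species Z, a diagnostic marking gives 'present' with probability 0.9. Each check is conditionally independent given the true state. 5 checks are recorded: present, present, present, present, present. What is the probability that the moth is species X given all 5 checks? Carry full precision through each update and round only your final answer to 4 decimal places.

After 'present': normaliser = 0.5·0.2500 + 0.7·0.2000 + 0.9·0.5500; P(species X) ≈ 0.1645, P(species Y) ≈ 0.1842, P(species Z) ≈ 0.6513
After 'present': normaliser = 0.5·0.1645 + 0.7·0.1842 + 0.9·0.6513; P(species X) ≈ 0.1031, P(species Y) ≈ 0.1617, P(species Z) ≈ 0.7351
After 'present': normaliser = 0.5·0.1031 + 0.7·0.1617 + 0.9·0.7351; P(species X) ≈ 0.0624, P(species Y) ≈ 0.1370, P(species Z) ≈ 0.8006
After 'present': normaliser = 0.5·0.0624 + 0.7·0.1370 + 0.9·0.8006; P(species X) ≈ 0.0368, P(species Y) ≈ 0.1131, P(species Z) ≈ 0.8501
After 'present': normaliser = 0.5·0.0368 + 0.7·0.1131 + 0.9·0.8501; P(species X) ≈ 0.0213, P(species Y) ≈ 0.0918, P(species Z) ≈ 0.8869

0.0213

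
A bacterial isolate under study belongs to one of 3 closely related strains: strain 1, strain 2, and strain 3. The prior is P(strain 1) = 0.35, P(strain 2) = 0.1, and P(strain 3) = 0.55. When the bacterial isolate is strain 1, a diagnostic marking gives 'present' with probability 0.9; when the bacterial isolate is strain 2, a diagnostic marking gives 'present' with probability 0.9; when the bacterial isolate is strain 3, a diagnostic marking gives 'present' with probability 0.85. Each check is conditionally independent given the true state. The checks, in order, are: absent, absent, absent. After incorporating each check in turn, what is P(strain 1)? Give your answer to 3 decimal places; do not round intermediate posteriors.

After 'absent': normaliser = 0.1·0.3500 + 0.1·0.1000 + 0.15·0.5500; P(strain 1) ≈ 0.2745, P(strain 2) ≈ 0.0784, P(strain 3) ≈ 0.6471
After 'absent': normaliser = 0.1·0.2745 + 0.1·0.0784 + 0.15·0.6471; P(strain 1) ≈ 0.2074, P(strain 2) ≈ 0.0593, P(strain 3) ≈ 0.7333
After 'absent': normaliser = 0.1·0.2074 + 0.1·0.0593 + 0.15·0.7333; P(strain 1) ≈ 0.1518, P(strain 2) ≈ 0.0434, P(strain 3) ≈ 0.8049

0.152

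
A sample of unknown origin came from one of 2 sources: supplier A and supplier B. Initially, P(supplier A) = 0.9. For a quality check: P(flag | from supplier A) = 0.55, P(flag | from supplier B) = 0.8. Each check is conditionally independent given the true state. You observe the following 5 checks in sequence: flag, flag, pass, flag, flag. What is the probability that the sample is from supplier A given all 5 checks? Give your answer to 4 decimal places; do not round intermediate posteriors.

0.8190

After 'flag': P(supplier A) = 0.55·0.9000 / (0.55·0.9000 + 0.8·0.1000) ≈ 0.8609
After 'flag': P(supplier A) = 0.55·0.8609 / (0.55·0.8609 + 0.8·0.1391) ≈ 0.8097
After 'pass': P(supplier A) = 0.45·0.8097 / (0.45·0.8097 + 0.2·0.1903) ≈ 0.9054
After 'flag': P(supplier A) = 0.55·0.9054 / (0.55·0.9054 + 0.8·0.0946) ≈ 0.8681
After 'flag': P(supplier A) = 0.55·0.8681 / (0.55·0.8681 + 0.8·0.1319) ≈ 0.8190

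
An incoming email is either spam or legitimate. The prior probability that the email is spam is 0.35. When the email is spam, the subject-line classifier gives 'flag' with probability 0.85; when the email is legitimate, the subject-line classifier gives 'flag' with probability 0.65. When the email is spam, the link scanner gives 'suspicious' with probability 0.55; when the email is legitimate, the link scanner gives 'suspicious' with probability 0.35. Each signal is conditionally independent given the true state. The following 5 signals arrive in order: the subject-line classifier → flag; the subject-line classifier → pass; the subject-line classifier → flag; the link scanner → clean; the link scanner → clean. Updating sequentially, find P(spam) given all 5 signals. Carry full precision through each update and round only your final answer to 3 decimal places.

0.159

Each posterior becomes the prior for the next update.
After the subject-line classifier='flag': P(spam) = 0.85·0.3500 / (0.85·0.3500 + 0.65·0.6500) ≈ 0.4132
After the subject-line classifier='pass': P(spam) = 0.15·0.4132 / (0.15·0.4132 + 0.35·0.5868) ≈ 0.2318
After the subject-line classifier='flag': P(spam) = 0.85·0.2318 / (0.85·0.2318 + 0.65·0.7682) ≈ 0.2830
After the link scanner='clean': P(spam) = 0.45·0.2830 / (0.45·0.2830 + 0.65·0.7170) ≈ 0.2146
After the link scanner='clean': P(spam) = 0.45·0.2146 / (0.45·0.2146 + 0.65·0.7854) ≈ 0.1591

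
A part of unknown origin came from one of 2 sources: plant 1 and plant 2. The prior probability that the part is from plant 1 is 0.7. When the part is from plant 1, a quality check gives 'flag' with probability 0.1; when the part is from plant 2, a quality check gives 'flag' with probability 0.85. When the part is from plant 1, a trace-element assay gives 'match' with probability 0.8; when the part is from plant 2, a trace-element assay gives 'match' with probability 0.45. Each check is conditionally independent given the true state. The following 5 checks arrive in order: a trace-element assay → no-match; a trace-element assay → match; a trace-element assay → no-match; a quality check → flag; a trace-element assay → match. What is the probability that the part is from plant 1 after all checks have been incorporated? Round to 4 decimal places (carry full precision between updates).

Each posterior becomes the prior for the next update.
After a trace-element assay='no-match': P(plant 1) = 0.2·0.7000 / (0.2·0.7000 + 0.55·0.3000) ≈ 0.4590
After a trace-element assay='match': P(plant 1) = 0.8·0.4590 / (0.8·0.4590 + 0.45·0.5410) ≈ 0.6013
After a trace-element assay='no-match': P(plant 1) = 0.2·0.6013 / (0.2·0.6013 + 0.55·0.3987) ≈ 0.3542
After a quality check='flag': P(plant 1) = 0.1·0.3542 / (0.1·0.3542 + 0.85·0.6458) ≈ 0.0606
After a trace-element assay='match': P(plant 1) = 0.8·0.0606 / (0.8·0.0606 + 0.45·0.9394) ≈ 0.1029

0.1029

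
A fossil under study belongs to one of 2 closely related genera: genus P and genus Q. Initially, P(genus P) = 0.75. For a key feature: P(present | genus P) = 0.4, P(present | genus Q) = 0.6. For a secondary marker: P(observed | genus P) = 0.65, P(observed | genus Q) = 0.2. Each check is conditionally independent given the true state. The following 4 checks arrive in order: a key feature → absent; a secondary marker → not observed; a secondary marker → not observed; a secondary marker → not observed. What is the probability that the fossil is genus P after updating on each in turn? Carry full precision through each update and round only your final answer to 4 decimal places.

Each posterior becomes the prior for the next update.
After a key feature='absent': P(genus P) = 0.6·0.7500 / (0.6·0.7500 + 0.4·0.2500) ≈ 0.8182
After a secondary marker='not observed': P(genus P) = 0.35·0.8182 / (0.35·0.8182 + 0.8·0.1818) ≈ 0.6632
After a secondary marker='not observed': P(genus P) = 0.35·0.6632 / (0.35·0.6632 + 0.8·0.3368) ≈ 0.4627
After a secondary marker='not observed': P(genus P) = 0.35·0.4627 / (0.35·0.4627 + 0.8·0.5373) ≈ 0.2737

0.2737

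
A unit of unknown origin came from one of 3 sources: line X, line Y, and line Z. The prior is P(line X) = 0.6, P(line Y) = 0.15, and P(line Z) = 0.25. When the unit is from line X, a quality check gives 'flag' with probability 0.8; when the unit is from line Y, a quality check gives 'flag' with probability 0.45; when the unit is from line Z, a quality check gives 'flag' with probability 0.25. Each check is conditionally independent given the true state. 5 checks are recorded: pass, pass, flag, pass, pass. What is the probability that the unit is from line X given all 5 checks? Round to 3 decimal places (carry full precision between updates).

After 'pass': normaliser = 0.2·0.6000 + 0.55·0.1500 + 0.75·0.2500; P(line X) ≈ 0.3077, P(line Y) ≈ 0.2115, P(line Z) ≈ 0.4808
After 'pass': normaliser = 0.2·0.3077 + 0.55·0.2115 + 0.75·0.4808; P(line X) ≈ 0.1143, P(line Y) ≈ 0.2161, P(line Z) ≈ 0.6696
After 'flag': normaliser = 0.8·0.1143 + 0.45·0.2161 + 0.25·0.6696; P(line X) ≈ 0.2568, P(line Y) ≈ 0.2731, P(line Z) ≈ 0.4702
After 'pass': normaliser = 0.2·0.2568 + 0.55·0.2731 + 0.75·0.4702; P(line X) ≈ 0.0927, P(line Y) ≈ 0.2710, P(line Z) ≈ 0.6363
After 'pass': normaliser = 0.2·0.0927 + 0.55·0.2710 + 0.75·0.6363; P(line X) ≈ 0.0287, P(line Y) ≈ 0.2312, P(line Z) ≈ 0.7401

0.029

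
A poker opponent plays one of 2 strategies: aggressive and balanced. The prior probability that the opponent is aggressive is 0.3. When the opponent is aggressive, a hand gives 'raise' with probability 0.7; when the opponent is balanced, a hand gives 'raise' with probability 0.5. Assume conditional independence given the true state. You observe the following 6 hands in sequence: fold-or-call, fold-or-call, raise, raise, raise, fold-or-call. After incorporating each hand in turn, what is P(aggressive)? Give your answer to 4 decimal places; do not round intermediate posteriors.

0.2026

After 'fold-or-call': P(aggressive) = 0.3·0.3000 / (0.3·0.3000 + 0.5·0.7000) ≈ 0.2045
After 'fold-or-call': P(aggressive) = 0.3·0.2045 / (0.3·0.2045 + 0.5·0.7955) ≈ 0.1337
After 'raise': P(aggressive) = 0.7·0.1337 / (0.7·0.1337 + 0.5·0.8663) ≈ 0.1776
After 'raise': P(aggressive) = 0.7·0.1776 / (0.7·0.1776 + 0.5·0.8224) ≈ 0.2322
After 'raise': P(aggressive) = 0.7·0.2322 / (0.7·0.2322 + 0.5·0.7678) ≈ 0.2974
After 'fold-or-call': P(aggressive) = 0.3·0.2974 / (0.3·0.2974 + 0.5·0.7026) ≈ 0.2026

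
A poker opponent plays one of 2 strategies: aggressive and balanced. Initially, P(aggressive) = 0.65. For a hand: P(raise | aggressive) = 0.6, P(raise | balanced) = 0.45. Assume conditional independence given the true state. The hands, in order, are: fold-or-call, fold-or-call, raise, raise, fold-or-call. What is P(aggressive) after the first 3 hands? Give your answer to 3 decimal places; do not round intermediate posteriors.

After 'fold-or-call': P(aggressive) = 0.4·0.6500 / (0.4·0.6500 + 0.55·0.3500) ≈ 0.5746
After 'fold-or-call': P(aggressive) = 0.4·0.5746 / (0.4·0.5746 + 0.55·0.4254) ≈ 0.4955
After 'raise': P(aggressive) = 0.6·0.4955 / (0.6·0.4955 + 0.45·0.5045) ≈ 0.5670

0.567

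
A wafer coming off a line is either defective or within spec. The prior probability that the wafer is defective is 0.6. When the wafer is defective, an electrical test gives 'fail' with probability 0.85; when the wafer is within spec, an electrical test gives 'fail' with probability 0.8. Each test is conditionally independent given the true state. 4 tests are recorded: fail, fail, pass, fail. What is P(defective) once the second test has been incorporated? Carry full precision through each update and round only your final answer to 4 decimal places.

After 'fail': P(defective) = 0.85·0.6000 / (0.85·0.6000 + 0.8·0.4000) ≈ 0.6145
After 'fail': P(defective) = 0.85·0.6145 / (0.85·0.6145 + 0.8·0.3855) ≈ 0.6287

0.6287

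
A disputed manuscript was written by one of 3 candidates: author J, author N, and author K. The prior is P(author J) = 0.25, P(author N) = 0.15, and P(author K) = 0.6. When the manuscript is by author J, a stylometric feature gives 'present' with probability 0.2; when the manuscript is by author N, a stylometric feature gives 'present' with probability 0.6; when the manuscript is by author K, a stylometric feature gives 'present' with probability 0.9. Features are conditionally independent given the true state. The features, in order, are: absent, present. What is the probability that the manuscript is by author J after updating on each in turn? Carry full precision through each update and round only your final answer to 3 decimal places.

0.308

After 'absent': normaliser = 0.8·0.2500 + 0.4·0.1500 + 0.1·0.6000; P(author J) ≈ 0.6250, P(author N) ≈ 0.1875, P(author K) ≈ 0.1875
After 'present': normaliser = 0.2·0.6250 + 0.6·0.1875 + 0.9·0.1875; P(author J) ≈ 0.3077, P(author N) ≈ 0.2769, P(author K) ≈ 0.4154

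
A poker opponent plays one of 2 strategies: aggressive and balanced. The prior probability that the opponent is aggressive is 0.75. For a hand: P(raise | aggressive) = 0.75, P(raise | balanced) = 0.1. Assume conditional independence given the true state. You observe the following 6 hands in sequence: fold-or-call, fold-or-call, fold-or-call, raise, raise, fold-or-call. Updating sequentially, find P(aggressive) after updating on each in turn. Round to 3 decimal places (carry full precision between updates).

0.501

After 'fold-or-call': P(aggressive) = 0.25·0.7500 / (0.25·0.7500 + 0.9·0.2500) ≈ 0.4545
After 'fold-or-call': P(aggressive) = 0.25·0.4545 / (0.25·0.4545 + 0.9·0.5455) ≈ 0.1880
After 'fold-or-call': P(aggressive) = 0.25·0.1880 / (0.25·0.1880 + 0.9·0.8120) ≈ 0.0604
After 'raise': P(aggressive) = 0.75·0.0604 / (0.75·0.0604 + 0.1·0.9396) ≈ 0.3254
After 'raise': P(aggressive) = 0.75·0.3254 / (0.75·0.3254 + 0.1·0.6746) ≈ 0.7834
After 'fold-or-call': P(aggressive) = 0.25·0.7834 / (0.25·0.7834 + 0.9·0.2166) ≈ 0.5012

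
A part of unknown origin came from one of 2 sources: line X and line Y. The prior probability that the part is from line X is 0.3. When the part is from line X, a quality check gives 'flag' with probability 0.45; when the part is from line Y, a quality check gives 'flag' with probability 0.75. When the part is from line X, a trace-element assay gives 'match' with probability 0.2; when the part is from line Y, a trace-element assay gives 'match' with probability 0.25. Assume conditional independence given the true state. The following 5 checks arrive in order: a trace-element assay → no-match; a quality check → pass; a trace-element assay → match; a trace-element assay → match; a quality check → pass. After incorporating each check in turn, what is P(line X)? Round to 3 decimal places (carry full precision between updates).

After a trace-element assay='no-match': P(line X) = 0.8·0.3000 / (0.8·0.3000 + 0.75·0.7000) ≈ 0.3137
After a quality check='pass': P(line X) = 0.55·0.3137 / (0.55·0.3137 + 0.25·0.6863) ≈ 0.5014
After a trace-element assay='match': P(line X) = 0.2·0.5014 / (0.2·0.5014 + 0.25·0.4986) ≈ 0.4459
After a trace-element assay='match': P(line X) = 0.2·0.4459 / (0.2·0.4459 + 0.25·0.5541) ≈ 0.3916
After a quality check='pass': P(line X) = 0.55·0.3916 / (0.55·0.3916 + 0.25·0.6084) ≈ 0.5861

0.586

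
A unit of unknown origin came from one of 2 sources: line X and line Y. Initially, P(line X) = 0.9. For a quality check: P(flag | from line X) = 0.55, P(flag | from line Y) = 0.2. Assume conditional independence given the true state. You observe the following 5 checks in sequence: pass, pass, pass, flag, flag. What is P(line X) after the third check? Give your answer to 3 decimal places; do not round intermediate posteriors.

0.616

Apply Bayes' rule sequentially, carrying P(line X) forward.
After 'pass': P(line X) = 0.45·0.9000 / (0.45·0.9000 + 0.8·0.1000) ≈ 0.8351
After 'pass': P(line X) = 0.45·0.8351 / (0.45·0.8351 + 0.8·0.1649) ≈ 0.7401
After 'pass': P(line X) = 0.45·0.7401 / (0.45·0.7401 + 0.8·0.2599) ≈ 0.6157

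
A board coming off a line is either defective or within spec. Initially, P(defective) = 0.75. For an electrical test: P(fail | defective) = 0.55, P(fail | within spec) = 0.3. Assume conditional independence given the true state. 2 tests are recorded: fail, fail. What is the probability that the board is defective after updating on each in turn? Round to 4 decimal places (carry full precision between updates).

After 'fail': P(defective) = 0.55·0.7500 / (0.55·0.7500 + 0.3·0.2500) ≈ 0.8462
After 'fail': P(defective) = 0.55·0.8462 / (0.55·0.8462 + 0.3·0.1538) ≈ 0.9098

0.9098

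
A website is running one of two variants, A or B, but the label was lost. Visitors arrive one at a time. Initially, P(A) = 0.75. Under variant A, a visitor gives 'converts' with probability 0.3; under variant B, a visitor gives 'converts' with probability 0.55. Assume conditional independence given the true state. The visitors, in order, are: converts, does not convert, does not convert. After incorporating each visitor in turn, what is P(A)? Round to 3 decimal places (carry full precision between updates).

0.798

After 'converts': P(A) = 0.3·0.7500 / (0.3·0.7500 + 0.55·0.2500) ≈ 0.6207
After 'does not convert': P(A) = 0.7·0.6207 / (0.7·0.6207 + 0.45·0.3793) ≈ 0.7179
After 'does not convert': P(A) = 0.7·0.7179 / (0.7·0.7179 + 0.45·0.2821) ≈ 0.7984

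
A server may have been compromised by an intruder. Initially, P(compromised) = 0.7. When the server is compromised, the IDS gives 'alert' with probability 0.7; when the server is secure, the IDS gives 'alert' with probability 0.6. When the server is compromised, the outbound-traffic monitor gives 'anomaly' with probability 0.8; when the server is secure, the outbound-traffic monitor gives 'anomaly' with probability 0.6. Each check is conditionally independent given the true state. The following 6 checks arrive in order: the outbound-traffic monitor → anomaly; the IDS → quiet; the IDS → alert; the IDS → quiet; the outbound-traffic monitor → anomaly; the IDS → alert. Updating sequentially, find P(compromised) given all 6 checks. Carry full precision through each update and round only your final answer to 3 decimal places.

0.761

After the outbound-traffic monitor='anomaly': P(compromised) = 0.8·0.7000 / (0.8·0.7000 + 0.6·0.3000) ≈ 0.7568
After the IDS='quiet': P(compromised) = 0.3·0.7568 / (0.3·0.7568 + 0.4·0.2432) ≈ 0.7000
After the IDS='alert': P(compromised) = 0.7·0.7000 / (0.7·0.7000 + 0.6·0.3000) ≈ 0.7313
After the IDS='quiet': P(compromised) = 0.3·0.7313 / (0.3·0.7313 + 0.4·0.2687) ≈ 0.6712
After the outbound-traffic monitor='anomaly': P(compromised) = 0.8·0.6712 / (0.8·0.6712 + 0.6·0.3288) ≈ 0.7313
After the IDS='alert': P(compromised) = 0.7·0.7313 / (0.7·0.7313 + 0.6·0.2687) ≈ 0.7605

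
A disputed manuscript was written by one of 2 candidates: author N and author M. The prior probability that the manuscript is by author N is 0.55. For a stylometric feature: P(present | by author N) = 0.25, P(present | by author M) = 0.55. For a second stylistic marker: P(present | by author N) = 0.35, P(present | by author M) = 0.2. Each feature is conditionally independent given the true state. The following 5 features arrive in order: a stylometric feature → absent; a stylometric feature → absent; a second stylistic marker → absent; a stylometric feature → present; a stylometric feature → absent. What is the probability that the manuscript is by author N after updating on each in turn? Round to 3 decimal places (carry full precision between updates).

0.676

After a stylometric feature='absent': P(author N) = 0.75·0.5500 / (0.75·0.5500 + 0.45·0.4500) ≈ 0.6707
After a stylometric feature='absent': P(author N) = 0.75·0.6707 / (0.75·0.6707 + 0.45·0.3293) ≈ 0.7725
After a second stylistic marker='absent': P(author N) = 0.65·0.7725 / (0.65·0.7725 + 0.8·0.2275) ≈ 0.7339
After a stylometric feature='present': P(author N) = 0.25·0.7339 / (0.25·0.7339 + 0.55·0.2661) ≈ 0.5563
After a stylometric feature='absent': P(author N) = 0.75·0.5563 / (0.75·0.5563 + 0.45·0.4437) ≈ 0.6764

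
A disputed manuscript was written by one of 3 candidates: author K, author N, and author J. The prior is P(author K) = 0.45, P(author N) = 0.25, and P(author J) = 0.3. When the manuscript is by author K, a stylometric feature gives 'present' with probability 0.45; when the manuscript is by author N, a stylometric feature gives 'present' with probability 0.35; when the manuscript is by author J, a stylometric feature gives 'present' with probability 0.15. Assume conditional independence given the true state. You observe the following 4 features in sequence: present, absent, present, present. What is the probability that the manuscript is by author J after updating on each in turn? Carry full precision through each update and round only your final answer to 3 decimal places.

After 'present': normaliser = 0.45·0.4500 + 0.35·0.2500 + 0.15·0.3000; P(author K) ≈ 0.6045, P(author N) ≈ 0.2612, P(author J) ≈ 0.1343
After 'absent': normaliser = 0.55·0.6045 + 0.65·0.2612 + 0.85·0.1343; P(author K) ≈ 0.5393, P(author N) ≈ 0.2754, P(author J) ≈ 0.1852
After 'present': normaliser = 0.45·0.5393 + 0.35·0.2754 + 0.15·0.1852; P(author K) ≈ 0.6615, P(author N) ≈ 0.2627, P(author J) ≈ 0.0757
After 'present': normaliser = 0.45·0.6615 + 0.35·0.2627 + 0.15·0.0757; P(author K) ≈ 0.7423, P(author N) ≈ 0.2293, P(author J) ≈ 0.0283

0.028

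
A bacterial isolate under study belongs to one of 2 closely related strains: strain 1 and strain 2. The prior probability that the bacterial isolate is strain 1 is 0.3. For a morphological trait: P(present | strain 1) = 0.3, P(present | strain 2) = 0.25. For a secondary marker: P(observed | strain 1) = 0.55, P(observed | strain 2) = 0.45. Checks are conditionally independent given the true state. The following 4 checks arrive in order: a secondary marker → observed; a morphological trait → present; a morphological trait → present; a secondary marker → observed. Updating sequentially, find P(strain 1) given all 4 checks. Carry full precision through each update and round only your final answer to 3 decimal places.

After a secondary marker='observed': P(strain 1) = 0.55·0.3000 / (0.55·0.3000 + 0.45·0.7000) ≈ 0.3438
After a morphological trait='present': P(strain 1) = 0.3·0.3438 / (0.3·0.3438 + 0.25·0.6562) ≈ 0.3860
After a morphological trait='present': P(strain 1) = 0.3·0.3860 / (0.3·0.3860 + 0.25·0.6140) ≈ 0.4300
After a secondary marker='observed': P(strain 1) = 0.55·0.4300 / (0.55·0.4300 + 0.45·0.5700) ≈ 0.4797

0.480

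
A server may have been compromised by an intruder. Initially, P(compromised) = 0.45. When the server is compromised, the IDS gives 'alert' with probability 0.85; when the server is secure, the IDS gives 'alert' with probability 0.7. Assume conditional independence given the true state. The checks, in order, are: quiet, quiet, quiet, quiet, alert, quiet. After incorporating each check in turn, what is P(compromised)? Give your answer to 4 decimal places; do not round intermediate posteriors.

After 'quiet': P(compromised) = 0.15·0.4500 / (0.15·0.4500 + 0.3·0.5500) ≈ 0.2903
After 'quiet': P(compromised) = 0.15·0.2903 / (0.15·0.2903 + 0.3·0.7097) ≈ 0.1698
After 'quiet': P(compromised) = 0.15·0.1698 / (0.15·0.1698 + 0.3·0.8302) ≈ 0.0928
After 'quiet': P(compromised) = 0.15·0.0928 / (0.15·0.0928 + 0.3·0.9072) ≈ 0.0486
After 'alert': P(compromised) = 0.85·0.0486 / (0.85·0.0486 + 0.7·0.9514) ≈ 0.0585
After 'quiet': P(compromised) = 0.15·0.0585 / (0.15·0.0585 + 0.3·0.9415) ≈ 0.0301

0.0301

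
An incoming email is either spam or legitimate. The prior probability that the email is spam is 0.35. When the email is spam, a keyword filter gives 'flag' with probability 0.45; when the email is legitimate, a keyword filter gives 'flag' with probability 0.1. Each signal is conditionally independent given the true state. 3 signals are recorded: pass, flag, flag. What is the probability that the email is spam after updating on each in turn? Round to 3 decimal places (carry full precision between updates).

0.870

Apply Bayes' rule sequentially, carrying P(spam) forward.
After 'pass': P(spam) = 0.55·0.3500 / (0.55·0.3500 + 0.9·0.6500) ≈ 0.2476
After 'flag': P(spam) = 0.45·0.2476 / (0.45·0.2476 + 0.1·0.7524) ≈ 0.5969
After 'flag': P(spam) = 0.45·0.5969 / (0.45·0.5969 + 0.1·0.4031) ≈ 0.8695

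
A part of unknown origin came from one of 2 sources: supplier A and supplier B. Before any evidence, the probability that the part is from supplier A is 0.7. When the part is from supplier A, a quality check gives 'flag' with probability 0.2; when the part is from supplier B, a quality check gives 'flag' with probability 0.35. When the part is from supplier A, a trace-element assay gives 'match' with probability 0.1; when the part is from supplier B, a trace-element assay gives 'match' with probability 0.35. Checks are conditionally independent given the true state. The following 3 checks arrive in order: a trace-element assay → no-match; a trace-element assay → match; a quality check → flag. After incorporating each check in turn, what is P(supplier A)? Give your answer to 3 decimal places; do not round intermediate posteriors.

0.345

After a trace-element assay='no-match': P(supplier A) = 0.9·0.7000 / (0.9·0.7000 + 0.65·0.3000) ≈ 0.7636
After a trace-element assay='match': P(supplier A) = 0.1·0.7636 / (0.1·0.7636 + 0.35·0.2364) ≈ 0.4800
After a quality check='flag': P(supplier A) = 0.2·0.4800 / (0.2·0.4800 + 0.35·0.5200) ≈ 0.3453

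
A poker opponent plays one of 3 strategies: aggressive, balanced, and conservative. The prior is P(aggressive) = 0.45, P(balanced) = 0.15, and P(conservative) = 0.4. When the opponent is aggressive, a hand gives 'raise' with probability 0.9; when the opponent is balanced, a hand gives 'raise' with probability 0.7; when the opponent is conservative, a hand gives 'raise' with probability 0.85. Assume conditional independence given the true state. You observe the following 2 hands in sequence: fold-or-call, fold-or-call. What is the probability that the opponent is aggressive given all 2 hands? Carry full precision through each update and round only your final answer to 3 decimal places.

After 'fold-or-call': normaliser = 0.1·0.4500 + 0.3·0.1500 + 0.15·0.4000; P(aggressive) ≈ 0.3000, P(balanced) ≈ 0.3000, P(conservative) ≈ 0.4000
After 'fold-or-call': normaliser = 0.1·0.3000 + 0.3·0.3000 + 0.15·0.4000; P(aggressive) ≈ 0.1667, P(balanced) ≈ 0.5000, P(conservative) ≈ 0.3333

0.167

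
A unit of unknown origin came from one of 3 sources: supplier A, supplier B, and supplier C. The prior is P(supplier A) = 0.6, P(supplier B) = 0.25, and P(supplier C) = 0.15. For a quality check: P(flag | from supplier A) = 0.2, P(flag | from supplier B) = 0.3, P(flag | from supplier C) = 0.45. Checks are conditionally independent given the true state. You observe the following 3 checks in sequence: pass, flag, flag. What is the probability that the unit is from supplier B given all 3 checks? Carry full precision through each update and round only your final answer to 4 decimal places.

0.3049

After 'pass': normaliser = 0.8·0.6000 + 0.7·0.2500 + 0.55·0.1500; P(supplier A) ≈ 0.6508, P(supplier B) ≈ 0.2373, P(supplier C) ≈ 0.1119
After 'flag': normaliser = 0.2·0.6508 + 0.3·0.2373 + 0.45·0.1119; P(supplier A) ≈ 0.5172, P(supplier B) ≈ 0.2828, P(supplier C) ≈ 0.2000
After 'flag': normaliser = 0.2·0.5172 + 0.3·0.2828 + 0.45·0.2000; P(supplier A) ≈ 0.3717, P(supplier B) ≈ 0.3049, P(supplier C) ≈ 0.3234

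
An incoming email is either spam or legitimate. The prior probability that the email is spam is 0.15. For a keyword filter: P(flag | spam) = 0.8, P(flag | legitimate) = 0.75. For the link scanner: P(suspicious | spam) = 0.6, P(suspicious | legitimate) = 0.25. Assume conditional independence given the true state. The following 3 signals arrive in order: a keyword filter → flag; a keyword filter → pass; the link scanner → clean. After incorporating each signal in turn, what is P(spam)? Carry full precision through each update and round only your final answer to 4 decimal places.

0.0743

After a keyword filter='flag': P(spam) = 0.8·0.1500 / (0.8·0.1500 + 0.75·0.8500) ≈ 0.1584
After a keyword filter='pass': P(spam) = 0.2·0.1584 / (0.2·0.1584 + 0.25·0.8416) ≈ 0.1309
After the link scanner='clean': P(spam) = 0.4·0.1309 / (0.4·0.1309 + 0.75·0.8691) ≈ 0.0743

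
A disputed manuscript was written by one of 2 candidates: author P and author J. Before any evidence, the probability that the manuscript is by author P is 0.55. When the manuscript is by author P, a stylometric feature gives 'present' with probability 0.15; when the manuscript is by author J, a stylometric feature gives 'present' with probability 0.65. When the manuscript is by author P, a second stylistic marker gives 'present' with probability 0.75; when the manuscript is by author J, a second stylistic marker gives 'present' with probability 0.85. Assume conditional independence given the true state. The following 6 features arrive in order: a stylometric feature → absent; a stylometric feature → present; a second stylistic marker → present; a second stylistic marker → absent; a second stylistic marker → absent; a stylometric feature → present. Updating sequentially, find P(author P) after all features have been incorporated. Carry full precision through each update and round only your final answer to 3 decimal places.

After a stylometric feature='absent': P(author P) = 0.85·0.5500 / (0.85·0.5500 + 0.35·0.4500) ≈ 0.7480
After a stylometric feature='present': P(author P) = 0.15·0.7480 / (0.15·0.7480 + 0.65·0.2520) ≈ 0.4065
After a second stylistic marker='present': P(author P) = 0.75·0.4065 / (0.75·0.4065 + 0.85·0.5935) ≈ 0.3767
After a second stylistic marker='absent': P(author P) = 0.25·0.3767 / (0.25·0.3767 + 0.15·0.6233) ≈ 0.5018
After a second stylistic marker='absent': P(author P) = 0.25·0.5018 / (0.25·0.5018 + 0.15·0.4982) ≈ 0.6267
After a stylometric feature='present': P(author P) = 0.15·0.6267 / (0.15·0.6267 + 0.65·0.3733) ≈ 0.2792

0.279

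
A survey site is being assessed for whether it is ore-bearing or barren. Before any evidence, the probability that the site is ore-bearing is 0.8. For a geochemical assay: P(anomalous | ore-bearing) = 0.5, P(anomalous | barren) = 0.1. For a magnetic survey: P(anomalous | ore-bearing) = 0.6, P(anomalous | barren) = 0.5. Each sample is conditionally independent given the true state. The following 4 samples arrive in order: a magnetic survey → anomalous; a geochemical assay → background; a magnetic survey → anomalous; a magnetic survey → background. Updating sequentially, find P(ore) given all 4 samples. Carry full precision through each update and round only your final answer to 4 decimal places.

0.7191

After a magnetic survey='anomalous': P(ore) = 0.6·0.8000 / (0.6·0.8000 + 0.5·0.2000) ≈ 0.8276
After a geochemical assay='background': P(ore) = 0.5·0.8276 / (0.5·0.8276 + 0.9·0.1724) ≈ 0.7273
After a magnetic survey='anomalous': P(ore) = 0.6·0.7273 / (0.6·0.7273 + 0.5·0.2727) ≈ 0.7619
After a magnetic survey='background': P(ore) = 0.4·0.7619 / (0.4·0.7619 + 0.5·0.2381) ≈ 0.7191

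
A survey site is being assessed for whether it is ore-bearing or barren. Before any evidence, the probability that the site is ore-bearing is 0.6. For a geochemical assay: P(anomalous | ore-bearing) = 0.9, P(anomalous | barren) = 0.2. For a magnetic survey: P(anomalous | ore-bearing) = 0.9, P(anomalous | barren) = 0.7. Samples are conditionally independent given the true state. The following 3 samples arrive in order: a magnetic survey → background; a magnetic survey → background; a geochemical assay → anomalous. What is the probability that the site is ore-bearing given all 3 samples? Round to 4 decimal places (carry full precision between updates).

0.4286

After a magnetic survey='background': P(ore) = 0.1·0.6000 / (0.1·0.6000 + 0.3·0.4000) ≈ 0.3333
After a magnetic survey='background': P(ore) = 0.1·0.3333 / (0.1·0.3333 + 0.3·0.6667) ≈ 0.1429
After a geochemical assay='anomalous': P(ore) = 0.9·0.1429 / (0.9·0.1429 + 0.2·0.8571) ≈ 0.4286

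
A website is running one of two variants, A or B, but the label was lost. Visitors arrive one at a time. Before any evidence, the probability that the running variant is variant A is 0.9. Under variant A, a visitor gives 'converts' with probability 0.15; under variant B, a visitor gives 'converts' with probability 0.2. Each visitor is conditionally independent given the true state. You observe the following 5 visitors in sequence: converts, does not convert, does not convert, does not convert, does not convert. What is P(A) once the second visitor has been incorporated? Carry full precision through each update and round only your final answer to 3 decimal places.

0.878

Apply Bayes' rule sequentially, carrying P(A) forward.
After 'converts': P(A) = 0.15·0.9000 / (0.15·0.9000 + 0.2·0.1000) ≈ 0.8710
After 'does not convert': P(A) = 0.85·0.8710 / (0.85·0.8710 + 0.8·0.1290) ≈ 0.8776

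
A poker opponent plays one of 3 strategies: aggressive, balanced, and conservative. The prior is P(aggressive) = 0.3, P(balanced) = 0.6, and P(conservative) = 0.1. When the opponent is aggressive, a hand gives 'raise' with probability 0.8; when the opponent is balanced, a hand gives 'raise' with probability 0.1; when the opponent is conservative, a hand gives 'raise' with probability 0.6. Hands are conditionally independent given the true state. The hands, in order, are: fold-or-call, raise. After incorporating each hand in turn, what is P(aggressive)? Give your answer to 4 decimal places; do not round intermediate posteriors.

0.3810

After 'fold-or-call': normaliser = 0.2·0.3000 + 0.9·0.6000 + 0.4·0.1000; P(aggressive) ≈ 0.0938, P(balanced) ≈ 0.8438, P(conservative) ≈ 0.0625
After 'raise': normaliser = 0.8·0.0938 + 0.1·0.8438 + 0.6·0.0625; P(aggressive) ≈ 0.3810, P(balanced) ≈ 0.4286, P(conservative) ≈ 0.1905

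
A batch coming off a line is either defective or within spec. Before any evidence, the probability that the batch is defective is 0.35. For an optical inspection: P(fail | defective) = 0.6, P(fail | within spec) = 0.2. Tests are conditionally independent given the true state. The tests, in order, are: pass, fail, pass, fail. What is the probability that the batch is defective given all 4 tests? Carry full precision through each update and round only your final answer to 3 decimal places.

Apply Bayes' rule sequentially, carrying P(defective) forward.
After 'pass': P(defective) = 0.4·0.3500 / (0.4·0.3500 + 0.8·0.6500) ≈ 0.2121
After 'fail': P(defective) = 0.6·0.2121 / (0.6·0.2121 + 0.2·0.7879) ≈ 0.4468
After 'pass': P(defective) = 0.4·0.4468 / (0.4·0.4468 + 0.8·0.5532) ≈ 0.2877
After 'fail': P(defective) = 0.6·0.2877 / (0.6·0.2877 + 0.2·0.7123) ≈ 0.5478

0.548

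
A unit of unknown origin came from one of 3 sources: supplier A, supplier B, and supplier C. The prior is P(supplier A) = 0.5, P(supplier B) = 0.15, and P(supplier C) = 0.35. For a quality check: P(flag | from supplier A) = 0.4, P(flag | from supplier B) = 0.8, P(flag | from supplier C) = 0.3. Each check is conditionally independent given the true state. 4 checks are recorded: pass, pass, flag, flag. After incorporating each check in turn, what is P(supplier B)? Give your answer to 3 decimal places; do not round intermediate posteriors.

Apply Bayes' rule sequentially, carrying P(supplier B) forward.
After 'pass': normaliser = 0.6·0.5000 + 0.2·0.1500 + 0.7·0.3500; P(supplier A) ≈ 0.5217, P(supplier B) ≈ 0.0522, P(supplier C) ≈ 0.4261
After 'pass': normaliser = 0.6·0.5217 + 0.2·0.0522 + 0.7·0.4261; P(supplier A) ≈ 0.5035, P(supplier B) ≈ 0.0168, P(supplier C) ≈ 0.4797
After 'flag': normaliser = 0.4·0.5035 + 0.8·0.0168 + 0.3·0.4797; P(supplier A) ≈ 0.5614, P(supplier B) ≈ 0.0374, P(supplier C) ≈ 0.4012
After 'flag': normaliser = 0.4·0.5614 + 0.8·0.0374 + 0.3·0.4012; P(supplier A) ≈ 0.5991, P(supplier B) ≈ 0.0799, P(supplier C) ≈ 0.3211

0.080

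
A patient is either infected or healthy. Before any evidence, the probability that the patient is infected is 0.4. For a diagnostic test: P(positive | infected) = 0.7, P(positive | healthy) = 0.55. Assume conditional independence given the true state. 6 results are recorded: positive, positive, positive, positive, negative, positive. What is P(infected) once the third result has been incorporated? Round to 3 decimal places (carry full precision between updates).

0.579

After 'positive': P(infected) = 0.7·0.4000 / (0.7·0.4000 + 0.55·0.6000) ≈ 0.4590
After 'positive': P(infected) = 0.7·0.4590 / (0.7·0.4590 + 0.55·0.5410) ≈ 0.5192
After 'positive': P(infected) = 0.7·0.5192 / (0.7·0.5192 + 0.55·0.4808) ≈ 0.5788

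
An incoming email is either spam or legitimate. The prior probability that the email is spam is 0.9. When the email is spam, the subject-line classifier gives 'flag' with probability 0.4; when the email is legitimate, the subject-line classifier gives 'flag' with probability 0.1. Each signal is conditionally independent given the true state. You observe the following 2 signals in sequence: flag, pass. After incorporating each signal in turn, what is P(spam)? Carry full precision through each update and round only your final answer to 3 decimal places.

0.960

Apply Bayes' rule sequentially, carrying P(spam) forward.
After 'flag': P(spam) = 0.4·0.9000 / (0.4·0.9000 + 0.1·0.1000) ≈ 0.9730
After 'pass': P(spam) = 0.6·0.9730 / (0.6·0.9730 + 0.9·0.0270) ≈ 0.9600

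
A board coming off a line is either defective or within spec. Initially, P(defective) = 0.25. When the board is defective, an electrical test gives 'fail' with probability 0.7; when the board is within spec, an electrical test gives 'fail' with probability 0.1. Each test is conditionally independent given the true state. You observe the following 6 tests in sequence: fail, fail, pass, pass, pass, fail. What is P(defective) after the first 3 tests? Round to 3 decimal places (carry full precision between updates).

After 'fail': P(defective) = 0.7·0.2500 / (0.7·0.2500 + 0.1·0.7500) ≈ 0.7000
After 'fail': P(defective) = 0.7·0.7000 / (0.7·0.7000 + 0.1·0.3000) ≈ 0.9423
After 'pass': P(defective) = 0.3·0.9423 / (0.3·0.9423 + 0.9·0.0577) ≈ 0.8448

0.845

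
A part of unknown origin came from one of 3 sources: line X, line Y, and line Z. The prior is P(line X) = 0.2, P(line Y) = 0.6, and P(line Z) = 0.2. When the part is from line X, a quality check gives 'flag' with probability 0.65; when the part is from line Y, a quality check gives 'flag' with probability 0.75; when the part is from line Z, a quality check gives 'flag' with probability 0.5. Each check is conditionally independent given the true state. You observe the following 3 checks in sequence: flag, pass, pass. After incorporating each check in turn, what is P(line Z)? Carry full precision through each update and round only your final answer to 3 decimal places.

0.362

After 'flag': normaliser = 0.65·0.2000 + 0.75·0.6000 + 0.5·0.2000; P(line X) ≈ 0.1912, P(line Y) ≈ 0.6618, P(line Z) ≈ 0.1471
After 'pass': normaliser = 0.35·0.1912 + 0.25·0.6618 + 0.5·0.1471; P(line X) ≈ 0.2188, P(line Y) ≈ 0.5409, P(line Z) ≈ 0.2404
After 'pass': normaliser = 0.35·0.2188 + 0.25·0.5409 + 0.5·0.2404; P(line X) ≈ 0.2306, P(line Y) ≈ 0.4073, P(line Z) ≈ 0.3621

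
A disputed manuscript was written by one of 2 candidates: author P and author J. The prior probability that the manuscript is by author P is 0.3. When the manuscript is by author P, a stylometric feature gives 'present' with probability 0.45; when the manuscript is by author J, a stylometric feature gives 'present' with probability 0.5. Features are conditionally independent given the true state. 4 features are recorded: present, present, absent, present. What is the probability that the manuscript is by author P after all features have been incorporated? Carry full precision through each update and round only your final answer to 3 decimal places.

After 'present': P(author P) = 0.45·0.3000 / (0.45·0.3000 + 0.5·0.7000) ≈ 0.2784
After 'present': P(author P) = 0.45·0.2784 / (0.45·0.2784 + 0.5·0.7216) ≈ 0.2577
After 'absent': P(author P) = 0.55·0.2577 / (0.55·0.2577 + 0.5·0.7423) ≈ 0.2763
After 'present': P(author P) = 0.45·0.2763 / (0.45·0.2763 + 0.5·0.7237) ≈ 0.2558

0.256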